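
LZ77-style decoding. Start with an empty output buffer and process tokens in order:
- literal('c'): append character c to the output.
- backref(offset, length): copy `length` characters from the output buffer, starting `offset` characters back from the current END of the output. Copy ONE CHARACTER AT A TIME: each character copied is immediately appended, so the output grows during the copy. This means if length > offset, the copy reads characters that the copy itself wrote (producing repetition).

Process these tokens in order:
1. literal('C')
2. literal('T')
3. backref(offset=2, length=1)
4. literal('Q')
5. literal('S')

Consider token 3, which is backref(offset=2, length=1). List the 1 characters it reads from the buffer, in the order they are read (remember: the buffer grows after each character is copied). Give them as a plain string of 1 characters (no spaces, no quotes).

Answer: C

Derivation:
Token 1: literal('C'). Output: "C"
Token 2: literal('T'). Output: "CT"
Token 3: backref(off=2, len=1). Buffer before: "CT" (len 2)
  byte 1: read out[0]='C', append. Buffer now: "CTC"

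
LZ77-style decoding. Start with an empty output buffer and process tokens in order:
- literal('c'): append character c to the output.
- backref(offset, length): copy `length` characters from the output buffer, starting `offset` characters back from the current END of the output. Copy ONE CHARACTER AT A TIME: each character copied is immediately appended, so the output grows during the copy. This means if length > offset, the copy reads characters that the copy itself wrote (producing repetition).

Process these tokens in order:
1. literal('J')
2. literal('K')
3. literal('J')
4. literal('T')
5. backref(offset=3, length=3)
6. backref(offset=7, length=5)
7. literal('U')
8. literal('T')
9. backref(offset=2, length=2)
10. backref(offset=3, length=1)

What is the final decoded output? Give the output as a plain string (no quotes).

Token 1: literal('J'). Output: "J"
Token 2: literal('K'). Output: "JK"
Token 3: literal('J'). Output: "JKJ"
Token 4: literal('T'). Output: "JKJT"
Token 5: backref(off=3, len=3). Copied 'KJT' from pos 1. Output: "JKJTKJT"
Token 6: backref(off=7, len=5). Copied 'JKJTK' from pos 0. Output: "JKJTKJTJKJTK"
Token 7: literal('U'). Output: "JKJTKJTJKJTKU"
Token 8: literal('T'). Output: "JKJTKJTJKJTKUT"
Token 9: backref(off=2, len=2). Copied 'UT' from pos 12. Output: "JKJTKJTJKJTKUTUT"
Token 10: backref(off=3, len=1). Copied 'T' from pos 13. Output: "JKJTKJTJKJTKUTUTT"

Answer: JKJTKJTJKJTKUTUTT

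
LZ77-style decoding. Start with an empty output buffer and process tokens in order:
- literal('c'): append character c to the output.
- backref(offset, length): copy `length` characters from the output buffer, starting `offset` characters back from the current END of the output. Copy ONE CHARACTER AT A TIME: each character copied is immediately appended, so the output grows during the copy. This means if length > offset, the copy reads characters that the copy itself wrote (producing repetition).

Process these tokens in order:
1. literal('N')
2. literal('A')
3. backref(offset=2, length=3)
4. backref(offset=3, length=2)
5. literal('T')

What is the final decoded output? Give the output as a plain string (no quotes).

Answer: NANANNAT

Derivation:
Token 1: literal('N'). Output: "N"
Token 2: literal('A'). Output: "NA"
Token 3: backref(off=2, len=3) (overlapping!). Copied 'NAN' from pos 0. Output: "NANAN"
Token 4: backref(off=3, len=2). Copied 'NA' from pos 2. Output: "NANANNA"
Token 5: literal('T'). Output: "NANANNAT"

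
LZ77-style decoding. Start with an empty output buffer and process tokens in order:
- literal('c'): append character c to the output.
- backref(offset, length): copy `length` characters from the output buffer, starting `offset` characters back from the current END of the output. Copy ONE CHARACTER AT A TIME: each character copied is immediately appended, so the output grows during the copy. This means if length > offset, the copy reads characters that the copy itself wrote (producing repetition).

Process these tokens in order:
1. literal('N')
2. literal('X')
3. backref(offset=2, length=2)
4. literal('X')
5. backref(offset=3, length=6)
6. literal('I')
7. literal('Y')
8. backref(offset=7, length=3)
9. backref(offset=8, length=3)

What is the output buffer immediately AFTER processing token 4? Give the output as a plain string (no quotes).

Answer: NXNXX

Derivation:
Token 1: literal('N'). Output: "N"
Token 2: literal('X'). Output: "NX"
Token 3: backref(off=2, len=2). Copied 'NX' from pos 0. Output: "NXNX"
Token 4: literal('X'). Output: "NXNXX"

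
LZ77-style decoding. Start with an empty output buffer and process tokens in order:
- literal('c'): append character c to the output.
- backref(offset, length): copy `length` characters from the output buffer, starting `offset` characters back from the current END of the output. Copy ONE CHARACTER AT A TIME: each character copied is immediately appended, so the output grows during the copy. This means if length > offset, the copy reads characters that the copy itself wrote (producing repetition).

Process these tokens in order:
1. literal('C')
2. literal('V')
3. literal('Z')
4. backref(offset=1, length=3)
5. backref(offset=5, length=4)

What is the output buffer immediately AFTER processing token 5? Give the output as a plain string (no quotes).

Answer: CVZZZZVZZZ

Derivation:
Token 1: literal('C'). Output: "C"
Token 2: literal('V'). Output: "CV"
Token 3: literal('Z'). Output: "CVZ"
Token 4: backref(off=1, len=3) (overlapping!). Copied 'ZZZ' from pos 2. Output: "CVZZZZ"
Token 5: backref(off=5, len=4). Copied 'VZZZ' from pos 1. Output: "CVZZZZVZZZ"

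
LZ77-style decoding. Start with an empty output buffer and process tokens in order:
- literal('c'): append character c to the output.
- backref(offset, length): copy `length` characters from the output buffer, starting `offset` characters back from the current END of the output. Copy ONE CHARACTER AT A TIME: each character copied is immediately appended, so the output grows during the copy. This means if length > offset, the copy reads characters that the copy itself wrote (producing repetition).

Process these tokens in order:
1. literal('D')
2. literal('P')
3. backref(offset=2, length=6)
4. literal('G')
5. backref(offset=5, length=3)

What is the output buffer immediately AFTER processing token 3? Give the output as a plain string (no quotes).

Token 1: literal('D'). Output: "D"
Token 2: literal('P'). Output: "DP"
Token 3: backref(off=2, len=6) (overlapping!). Copied 'DPDPDP' from pos 0. Output: "DPDPDPDP"

Answer: DPDPDPDP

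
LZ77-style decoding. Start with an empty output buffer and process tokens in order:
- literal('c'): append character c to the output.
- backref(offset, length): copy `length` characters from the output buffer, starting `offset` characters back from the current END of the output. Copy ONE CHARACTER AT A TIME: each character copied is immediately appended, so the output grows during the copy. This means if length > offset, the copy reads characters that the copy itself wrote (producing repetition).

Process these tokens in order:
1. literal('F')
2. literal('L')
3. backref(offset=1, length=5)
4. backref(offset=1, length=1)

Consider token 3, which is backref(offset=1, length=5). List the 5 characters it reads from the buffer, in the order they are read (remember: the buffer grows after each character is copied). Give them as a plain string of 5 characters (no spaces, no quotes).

Answer: LLLLL

Derivation:
Token 1: literal('F'). Output: "F"
Token 2: literal('L'). Output: "FL"
Token 3: backref(off=1, len=5). Buffer before: "FL" (len 2)
  byte 1: read out[1]='L', append. Buffer now: "FLL"
  byte 2: read out[2]='L', append. Buffer now: "FLLL"
  byte 3: read out[3]='L', append. Buffer now: "FLLLL"
  byte 4: read out[4]='L', append. Buffer now: "FLLLLL"
  byte 5: read out[5]='L', append. Buffer now: "FLLLLLL"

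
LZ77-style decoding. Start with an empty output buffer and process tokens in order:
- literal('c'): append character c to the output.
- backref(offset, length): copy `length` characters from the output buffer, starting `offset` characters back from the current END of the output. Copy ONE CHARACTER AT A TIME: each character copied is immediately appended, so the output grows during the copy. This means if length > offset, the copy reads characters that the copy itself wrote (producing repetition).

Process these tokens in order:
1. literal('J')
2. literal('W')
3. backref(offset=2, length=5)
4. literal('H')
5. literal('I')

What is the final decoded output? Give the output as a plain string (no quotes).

Token 1: literal('J'). Output: "J"
Token 2: literal('W'). Output: "JW"
Token 3: backref(off=2, len=5) (overlapping!). Copied 'JWJWJ' from pos 0. Output: "JWJWJWJ"
Token 4: literal('H'). Output: "JWJWJWJH"
Token 5: literal('I'). Output: "JWJWJWJHI"

Answer: JWJWJWJHI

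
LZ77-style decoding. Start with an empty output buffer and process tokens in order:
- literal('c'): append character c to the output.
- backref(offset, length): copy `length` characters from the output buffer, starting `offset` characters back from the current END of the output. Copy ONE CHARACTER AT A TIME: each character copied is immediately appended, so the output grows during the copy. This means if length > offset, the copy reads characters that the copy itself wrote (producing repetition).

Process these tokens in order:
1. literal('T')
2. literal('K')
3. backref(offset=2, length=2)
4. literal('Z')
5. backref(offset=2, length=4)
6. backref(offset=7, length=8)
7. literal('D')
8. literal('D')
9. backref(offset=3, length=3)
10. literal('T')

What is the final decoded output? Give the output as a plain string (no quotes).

Answer: TKTKZKZKZTKZKZKZTDDTDDT

Derivation:
Token 1: literal('T'). Output: "T"
Token 2: literal('K'). Output: "TK"
Token 3: backref(off=2, len=2). Copied 'TK' from pos 0. Output: "TKTK"
Token 4: literal('Z'). Output: "TKTKZ"
Token 5: backref(off=2, len=4) (overlapping!). Copied 'KZKZ' from pos 3. Output: "TKTKZKZKZ"
Token 6: backref(off=7, len=8) (overlapping!). Copied 'TKZKZKZT' from pos 2. Output: "TKTKZKZKZTKZKZKZT"
Token 7: literal('D'). Output: "TKTKZKZKZTKZKZKZTD"
Token 8: literal('D'). Output: "TKTKZKZKZTKZKZKZTDD"
Token 9: backref(off=3, len=3). Copied 'TDD' from pos 16. Output: "TKTKZKZKZTKZKZKZTDDTDD"
Token 10: literal('T'). Output: "TKTKZKZKZTKZKZKZTDDTDDT"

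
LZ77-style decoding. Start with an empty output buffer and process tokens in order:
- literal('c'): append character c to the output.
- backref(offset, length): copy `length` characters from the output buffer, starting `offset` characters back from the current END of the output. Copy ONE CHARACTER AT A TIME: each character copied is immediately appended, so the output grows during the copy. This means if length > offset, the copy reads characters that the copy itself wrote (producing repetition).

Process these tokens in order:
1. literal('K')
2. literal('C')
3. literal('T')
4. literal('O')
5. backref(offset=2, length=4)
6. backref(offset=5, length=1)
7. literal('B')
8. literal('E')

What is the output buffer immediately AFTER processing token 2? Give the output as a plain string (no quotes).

Token 1: literal('K'). Output: "K"
Token 2: literal('C'). Output: "KC"

Answer: KC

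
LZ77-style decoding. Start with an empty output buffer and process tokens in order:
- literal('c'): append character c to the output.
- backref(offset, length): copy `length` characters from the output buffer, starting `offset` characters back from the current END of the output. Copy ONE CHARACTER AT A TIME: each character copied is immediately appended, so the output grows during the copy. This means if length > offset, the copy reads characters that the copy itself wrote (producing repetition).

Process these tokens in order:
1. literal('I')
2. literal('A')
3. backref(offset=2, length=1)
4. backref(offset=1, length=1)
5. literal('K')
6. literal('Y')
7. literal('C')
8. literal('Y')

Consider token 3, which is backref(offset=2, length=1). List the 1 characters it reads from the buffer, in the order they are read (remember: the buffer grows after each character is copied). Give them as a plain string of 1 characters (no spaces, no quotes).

Token 1: literal('I'). Output: "I"
Token 2: literal('A'). Output: "IA"
Token 3: backref(off=2, len=1). Buffer before: "IA" (len 2)
  byte 1: read out[0]='I', append. Buffer now: "IAI"

Answer: I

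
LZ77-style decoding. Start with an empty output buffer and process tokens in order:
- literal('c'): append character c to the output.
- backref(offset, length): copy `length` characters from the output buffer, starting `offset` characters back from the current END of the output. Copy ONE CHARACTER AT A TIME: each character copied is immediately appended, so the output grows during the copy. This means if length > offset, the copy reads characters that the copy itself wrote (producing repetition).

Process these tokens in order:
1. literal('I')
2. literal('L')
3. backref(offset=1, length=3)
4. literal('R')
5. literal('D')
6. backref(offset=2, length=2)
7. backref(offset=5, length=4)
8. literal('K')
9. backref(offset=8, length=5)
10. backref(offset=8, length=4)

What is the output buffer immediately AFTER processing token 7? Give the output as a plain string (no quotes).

Answer: ILLLLRDRDLRDR

Derivation:
Token 1: literal('I'). Output: "I"
Token 2: literal('L'). Output: "IL"
Token 3: backref(off=1, len=3) (overlapping!). Copied 'LLL' from pos 1. Output: "ILLLL"
Token 4: literal('R'). Output: "ILLLLR"
Token 5: literal('D'). Output: "ILLLLRD"
Token 6: backref(off=2, len=2). Copied 'RD' from pos 5. Output: "ILLLLRDRD"
Token 7: backref(off=5, len=4). Copied 'LRDR' from pos 4. Output: "ILLLLRDRDLRDR"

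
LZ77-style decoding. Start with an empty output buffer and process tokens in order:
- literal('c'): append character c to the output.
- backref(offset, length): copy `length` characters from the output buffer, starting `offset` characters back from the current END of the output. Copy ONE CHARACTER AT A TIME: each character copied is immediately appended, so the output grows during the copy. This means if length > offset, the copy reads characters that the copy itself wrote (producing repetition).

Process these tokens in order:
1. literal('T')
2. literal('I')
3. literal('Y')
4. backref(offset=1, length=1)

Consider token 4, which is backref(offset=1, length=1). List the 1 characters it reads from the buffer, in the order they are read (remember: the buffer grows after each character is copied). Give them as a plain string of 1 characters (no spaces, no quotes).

Token 1: literal('T'). Output: "T"
Token 2: literal('I'). Output: "TI"
Token 3: literal('Y'). Output: "TIY"
Token 4: backref(off=1, len=1). Buffer before: "TIY" (len 3)
  byte 1: read out[2]='Y', append. Buffer now: "TIYY"

Answer: Y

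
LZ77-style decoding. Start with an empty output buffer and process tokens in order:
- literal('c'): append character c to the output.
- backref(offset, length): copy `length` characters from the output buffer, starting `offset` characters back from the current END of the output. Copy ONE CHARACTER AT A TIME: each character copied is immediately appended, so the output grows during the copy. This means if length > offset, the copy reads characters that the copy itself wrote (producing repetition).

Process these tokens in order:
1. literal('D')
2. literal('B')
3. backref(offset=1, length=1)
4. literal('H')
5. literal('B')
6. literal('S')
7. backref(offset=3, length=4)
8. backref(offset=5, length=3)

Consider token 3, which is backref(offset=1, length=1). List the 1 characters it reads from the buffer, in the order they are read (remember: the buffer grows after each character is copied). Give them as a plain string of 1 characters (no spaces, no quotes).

Answer: B

Derivation:
Token 1: literal('D'). Output: "D"
Token 2: literal('B'). Output: "DB"
Token 3: backref(off=1, len=1). Buffer before: "DB" (len 2)
  byte 1: read out[1]='B', append. Buffer now: "DBB"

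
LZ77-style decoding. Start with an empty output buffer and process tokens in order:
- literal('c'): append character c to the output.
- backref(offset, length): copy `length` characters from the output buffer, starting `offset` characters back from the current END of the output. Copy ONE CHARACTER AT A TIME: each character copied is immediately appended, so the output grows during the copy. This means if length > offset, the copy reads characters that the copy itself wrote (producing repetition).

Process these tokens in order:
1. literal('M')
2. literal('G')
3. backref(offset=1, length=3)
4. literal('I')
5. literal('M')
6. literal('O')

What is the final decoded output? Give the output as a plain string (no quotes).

Answer: MGGGGIMO

Derivation:
Token 1: literal('M'). Output: "M"
Token 2: literal('G'). Output: "MG"
Token 3: backref(off=1, len=3) (overlapping!). Copied 'GGG' from pos 1. Output: "MGGGG"
Token 4: literal('I'). Output: "MGGGGI"
Token 5: literal('M'). Output: "MGGGGIM"
Token 6: literal('O'). Output: "MGGGGIMO"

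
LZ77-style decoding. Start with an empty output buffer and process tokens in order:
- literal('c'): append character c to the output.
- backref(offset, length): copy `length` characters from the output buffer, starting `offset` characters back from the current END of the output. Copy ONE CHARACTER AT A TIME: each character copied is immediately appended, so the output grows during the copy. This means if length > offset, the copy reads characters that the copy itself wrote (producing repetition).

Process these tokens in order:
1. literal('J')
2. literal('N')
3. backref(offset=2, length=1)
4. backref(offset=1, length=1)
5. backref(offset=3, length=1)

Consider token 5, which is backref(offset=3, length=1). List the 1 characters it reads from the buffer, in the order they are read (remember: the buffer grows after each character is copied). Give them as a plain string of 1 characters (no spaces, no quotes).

Answer: N

Derivation:
Token 1: literal('J'). Output: "J"
Token 2: literal('N'). Output: "JN"
Token 3: backref(off=2, len=1). Copied 'J' from pos 0. Output: "JNJ"
Token 4: backref(off=1, len=1). Copied 'J' from pos 2. Output: "JNJJ"
Token 5: backref(off=3, len=1). Buffer before: "JNJJ" (len 4)
  byte 1: read out[1]='N', append. Buffer now: "JNJJN"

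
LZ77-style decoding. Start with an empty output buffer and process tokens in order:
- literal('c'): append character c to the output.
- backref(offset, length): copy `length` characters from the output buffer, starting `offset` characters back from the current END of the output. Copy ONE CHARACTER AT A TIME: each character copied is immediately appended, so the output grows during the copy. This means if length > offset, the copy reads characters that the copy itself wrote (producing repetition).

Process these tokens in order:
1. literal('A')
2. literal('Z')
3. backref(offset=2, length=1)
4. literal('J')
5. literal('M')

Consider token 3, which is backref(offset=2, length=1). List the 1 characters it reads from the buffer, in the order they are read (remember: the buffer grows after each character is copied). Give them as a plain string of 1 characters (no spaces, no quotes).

Answer: A

Derivation:
Token 1: literal('A'). Output: "A"
Token 2: literal('Z'). Output: "AZ"
Token 3: backref(off=2, len=1). Buffer before: "AZ" (len 2)
  byte 1: read out[0]='A', append. Buffer now: "AZA"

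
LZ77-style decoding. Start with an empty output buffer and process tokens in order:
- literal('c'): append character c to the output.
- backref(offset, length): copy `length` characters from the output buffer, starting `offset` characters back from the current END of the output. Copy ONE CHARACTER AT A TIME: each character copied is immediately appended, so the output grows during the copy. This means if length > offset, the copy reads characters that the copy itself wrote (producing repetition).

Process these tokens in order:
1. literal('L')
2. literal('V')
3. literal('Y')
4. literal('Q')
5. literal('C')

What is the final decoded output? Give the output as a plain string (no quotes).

Answer: LVYQC

Derivation:
Token 1: literal('L'). Output: "L"
Token 2: literal('V'). Output: "LV"
Token 3: literal('Y'). Output: "LVY"
Token 4: literal('Q'). Output: "LVYQ"
Token 5: literal('C'). Output: "LVYQC"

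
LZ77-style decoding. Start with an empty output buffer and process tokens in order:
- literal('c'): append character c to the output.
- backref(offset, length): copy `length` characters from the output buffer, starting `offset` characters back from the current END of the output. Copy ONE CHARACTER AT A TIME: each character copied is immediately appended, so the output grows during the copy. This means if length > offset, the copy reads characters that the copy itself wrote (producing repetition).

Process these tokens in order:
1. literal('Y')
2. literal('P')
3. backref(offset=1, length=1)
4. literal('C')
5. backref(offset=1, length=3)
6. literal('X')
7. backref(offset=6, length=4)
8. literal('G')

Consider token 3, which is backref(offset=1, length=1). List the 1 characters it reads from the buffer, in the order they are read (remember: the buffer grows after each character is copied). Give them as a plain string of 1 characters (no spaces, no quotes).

Token 1: literal('Y'). Output: "Y"
Token 2: literal('P'). Output: "YP"
Token 3: backref(off=1, len=1). Buffer before: "YP" (len 2)
  byte 1: read out[1]='P', append. Buffer now: "YPP"

Answer: P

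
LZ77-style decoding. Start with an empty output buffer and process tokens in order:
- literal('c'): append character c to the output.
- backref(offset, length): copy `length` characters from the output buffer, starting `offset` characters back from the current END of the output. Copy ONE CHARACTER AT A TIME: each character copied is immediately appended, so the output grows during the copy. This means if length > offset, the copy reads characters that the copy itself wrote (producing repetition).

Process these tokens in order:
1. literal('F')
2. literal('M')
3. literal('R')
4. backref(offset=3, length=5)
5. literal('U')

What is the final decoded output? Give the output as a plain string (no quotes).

Token 1: literal('F'). Output: "F"
Token 2: literal('M'). Output: "FM"
Token 3: literal('R'). Output: "FMR"
Token 4: backref(off=3, len=5) (overlapping!). Copied 'FMRFM' from pos 0. Output: "FMRFMRFM"
Token 5: literal('U'). Output: "FMRFMRFMU"

Answer: FMRFMRFMU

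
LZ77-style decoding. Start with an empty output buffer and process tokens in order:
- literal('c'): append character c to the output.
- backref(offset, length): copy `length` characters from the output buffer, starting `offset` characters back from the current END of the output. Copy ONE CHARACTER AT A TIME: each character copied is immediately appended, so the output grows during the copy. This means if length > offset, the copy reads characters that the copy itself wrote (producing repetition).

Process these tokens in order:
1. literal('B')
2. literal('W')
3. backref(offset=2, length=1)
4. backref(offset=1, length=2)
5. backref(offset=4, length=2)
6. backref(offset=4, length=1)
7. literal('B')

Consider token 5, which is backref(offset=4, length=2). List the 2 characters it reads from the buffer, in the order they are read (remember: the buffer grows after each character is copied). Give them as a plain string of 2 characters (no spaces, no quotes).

Token 1: literal('B'). Output: "B"
Token 2: literal('W'). Output: "BW"
Token 3: backref(off=2, len=1). Copied 'B' from pos 0. Output: "BWB"
Token 4: backref(off=1, len=2) (overlapping!). Copied 'BB' from pos 2. Output: "BWBBB"
Token 5: backref(off=4, len=2). Buffer before: "BWBBB" (len 5)
  byte 1: read out[1]='W', append. Buffer now: "BWBBBW"
  byte 2: read out[2]='B', append. Buffer now: "BWBBBWB"

Answer: WB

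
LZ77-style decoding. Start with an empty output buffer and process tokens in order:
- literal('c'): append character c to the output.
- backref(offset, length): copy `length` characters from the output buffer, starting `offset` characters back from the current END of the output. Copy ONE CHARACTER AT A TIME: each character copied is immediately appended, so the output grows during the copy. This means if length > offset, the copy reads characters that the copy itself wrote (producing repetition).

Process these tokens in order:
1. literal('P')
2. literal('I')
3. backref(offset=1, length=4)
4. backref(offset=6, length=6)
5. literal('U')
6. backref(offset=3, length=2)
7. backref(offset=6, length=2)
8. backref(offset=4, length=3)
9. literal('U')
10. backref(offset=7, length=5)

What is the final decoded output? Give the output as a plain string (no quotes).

Answer: PIIIIIPIIIIIUIIIIIIIUIIIII

Derivation:
Token 1: literal('P'). Output: "P"
Token 2: literal('I'). Output: "PI"
Token 3: backref(off=1, len=4) (overlapping!). Copied 'IIII' from pos 1. Output: "PIIIII"
Token 4: backref(off=6, len=6). Copied 'PIIIII' from pos 0. Output: "PIIIIIPIIIII"
Token 5: literal('U'). Output: "PIIIIIPIIIIIU"
Token 6: backref(off=3, len=2). Copied 'II' from pos 10. Output: "PIIIIIPIIIIIUII"
Token 7: backref(off=6, len=2). Copied 'II' from pos 9. Output: "PIIIIIPIIIIIUIIII"
Token 8: backref(off=4, len=3). Copied 'III' from pos 13. Output: "PIIIIIPIIIIIUIIIIIII"
Token 9: literal('U'). Output: "PIIIIIPIIIIIUIIIIIIIU"
Token 10: backref(off=7, len=5). Copied 'IIIII' from pos 14. Output: "PIIIIIPIIIIIUIIIIIIIUIIIII"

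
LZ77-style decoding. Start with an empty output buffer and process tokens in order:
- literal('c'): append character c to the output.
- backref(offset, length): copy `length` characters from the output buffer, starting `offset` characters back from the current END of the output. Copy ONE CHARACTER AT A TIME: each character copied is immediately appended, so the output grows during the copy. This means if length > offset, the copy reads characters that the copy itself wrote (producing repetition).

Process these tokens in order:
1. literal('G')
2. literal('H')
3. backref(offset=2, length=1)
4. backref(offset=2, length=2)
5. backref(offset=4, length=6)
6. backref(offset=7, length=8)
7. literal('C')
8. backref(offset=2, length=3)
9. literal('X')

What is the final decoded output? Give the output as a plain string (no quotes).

Answer: GHGHGHGHGHGGHGHGHGGCGCGX

Derivation:
Token 1: literal('G'). Output: "G"
Token 2: literal('H'). Output: "GH"
Token 3: backref(off=2, len=1). Copied 'G' from pos 0. Output: "GHG"
Token 4: backref(off=2, len=2). Copied 'HG' from pos 1. Output: "GHGHG"
Token 5: backref(off=4, len=6) (overlapping!). Copied 'HGHGHG' from pos 1. Output: "GHGHGHGHGHG"
Token 6: backref(off=7, len=8) (overlapping!). Copied 'GHGHGHGG' from pos 4. Output: "GHGHGHGHGHGGHGHGHGG"
Token 7: literal('C'). Output: "GHGHGHGHGHGGHGHGHGGC"
Token 8: backref(off=2, len=3) (overlapping!). Copied 'GCG' from pos 18. Output: "GHGHGHGHGHGGHGHGHGGCGCG"
Token 9: literal('X'). Output: "GHGHGHGHGHGGHGHGHGGCGCGX"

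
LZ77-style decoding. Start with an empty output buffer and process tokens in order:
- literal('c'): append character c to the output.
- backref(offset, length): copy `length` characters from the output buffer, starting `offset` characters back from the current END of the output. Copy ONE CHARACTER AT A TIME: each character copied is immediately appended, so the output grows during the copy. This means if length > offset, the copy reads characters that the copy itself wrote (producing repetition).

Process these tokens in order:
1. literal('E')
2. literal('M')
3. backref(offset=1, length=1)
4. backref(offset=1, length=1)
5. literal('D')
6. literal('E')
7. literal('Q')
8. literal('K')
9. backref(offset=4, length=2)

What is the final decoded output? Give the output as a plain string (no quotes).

Token 1: literal('E'). Output: "E"
Token 2: literal('M'). Output: "EM"
Token 3: backref(off=1, len=1). Copied 'M' from pos 1. Output: "EMM"
Token 4: backref(off=1, len=1). Copied 'M' from pos 2. Output: "EMMM"
Token 5: literal('D'). Output: "EMMMD"
Token 6: literal('E'). Output: "EMMMDE"
Token 7: literal('Q'). Output: "EMMMDEQ"
Token 8: literal('K'). Output: "EMMMDEQK"
Token 9: backref(off=4, len=2). Copied 'DE' from pos 4. Output: "EMMMDEQKDE"

Answer: EMMMDEQKDE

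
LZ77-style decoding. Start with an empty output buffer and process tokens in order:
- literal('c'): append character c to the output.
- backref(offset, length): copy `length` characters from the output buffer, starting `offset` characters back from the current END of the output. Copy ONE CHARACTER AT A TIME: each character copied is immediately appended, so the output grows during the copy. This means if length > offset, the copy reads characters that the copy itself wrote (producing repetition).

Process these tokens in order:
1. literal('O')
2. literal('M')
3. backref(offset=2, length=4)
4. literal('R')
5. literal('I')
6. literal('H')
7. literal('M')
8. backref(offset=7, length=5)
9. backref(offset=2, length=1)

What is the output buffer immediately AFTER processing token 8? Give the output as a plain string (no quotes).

Token 1: literal('O'). Output: "O"
Token 2: literal('M'). Output: "OM"
Token 3: backref(off=2, len=4) (overlapping!). Copied 'OMOM' from pos 0. Output: "OMOMOM"
Token 4: literal('R'). Output: "OMOMOMR"
Token 5: literal('I'). Output: "OMOMOMRI"
Token 6: literal('H'). Output: "OMOMOMRIH"
Token 7: literal('M'). Output: "OMOMOMRIHM"
Token 8: backref(off=7, len=5). Copied 'MOMRI' from pos 3. Output: "OMOMOMRIHMMOMRI"

Answer: OMOMOMRIHMMOMRI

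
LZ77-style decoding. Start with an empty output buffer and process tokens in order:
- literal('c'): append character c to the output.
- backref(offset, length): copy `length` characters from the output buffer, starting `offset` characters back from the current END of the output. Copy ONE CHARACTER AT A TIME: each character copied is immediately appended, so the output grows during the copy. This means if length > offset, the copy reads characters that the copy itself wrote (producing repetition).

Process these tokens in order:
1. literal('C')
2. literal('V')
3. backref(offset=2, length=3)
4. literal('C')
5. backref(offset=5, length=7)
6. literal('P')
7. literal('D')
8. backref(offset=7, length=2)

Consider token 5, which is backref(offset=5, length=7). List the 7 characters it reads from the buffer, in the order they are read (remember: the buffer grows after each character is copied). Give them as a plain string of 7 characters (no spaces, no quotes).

Answer: VCVCCVC

Derivation:
Token 1: literal('C'). Output: "C"
Token 2: literal('V'). Output: "CV"
Token 3: backref(off=2, len=3) (overlapping!). Copied 'CVC' from pos 0. Output: "CVCVC"
Token 4: literal('C'). Output: "CVCVCC"
Token 5: backref(off=5, len=7). Buffer before: "CVCVCC" (len 6)
  byte 1: read out[1]='V', append. Buffer now: "CVCVCCV"
  byte 2: read out[2]='C', append. Buffer now: "CVCVCCVC"
  byte 3: read out[3]='V', append. Buffer now: "CVCVCCVCV"
  byte 4: read out[4]='C', append. Buffer now: "CVCVCCVCVC"
  byte 5: read out[5]='C', append. Buffer now: "CVCVCCVCVCC"
  byte 6: read out[6]='V', append. Buffer now: "CVCVCCVCVCCV"
  byte 7: read out[7]='C', append. Buffer now: "CVCVCCVCVCCVC"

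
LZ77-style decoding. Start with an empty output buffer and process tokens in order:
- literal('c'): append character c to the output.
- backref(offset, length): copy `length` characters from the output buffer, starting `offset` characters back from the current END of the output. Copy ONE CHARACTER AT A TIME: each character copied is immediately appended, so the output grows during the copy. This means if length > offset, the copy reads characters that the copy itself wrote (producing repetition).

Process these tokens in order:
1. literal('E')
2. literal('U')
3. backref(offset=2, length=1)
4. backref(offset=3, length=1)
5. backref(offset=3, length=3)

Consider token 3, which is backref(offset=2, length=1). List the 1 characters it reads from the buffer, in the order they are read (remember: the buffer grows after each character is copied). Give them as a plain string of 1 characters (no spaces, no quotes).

Answer: E

Derivation:
Token 1: literal('E'). Output: "E"
Token 2: literal('U'). Output: "EU"
Token 3: backref(off=2, len=1). Buffer before: "EU" (len 2)
  byte 1: read out[0]='E', append. Buffer now: "EUE"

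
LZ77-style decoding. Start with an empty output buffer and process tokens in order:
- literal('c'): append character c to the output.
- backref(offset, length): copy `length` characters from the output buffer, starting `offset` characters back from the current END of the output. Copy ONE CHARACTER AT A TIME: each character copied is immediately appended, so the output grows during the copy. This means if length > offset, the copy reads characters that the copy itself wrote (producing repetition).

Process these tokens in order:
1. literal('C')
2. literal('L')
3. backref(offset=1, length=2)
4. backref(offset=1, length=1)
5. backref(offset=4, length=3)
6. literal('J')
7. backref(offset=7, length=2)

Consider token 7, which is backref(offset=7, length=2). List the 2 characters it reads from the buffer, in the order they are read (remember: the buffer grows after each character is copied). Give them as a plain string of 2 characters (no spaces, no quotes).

Answer: LL

Derivation:
Token 1: literal('C'). Output: "C"
Token 2: literal('L'). Output: "CL"
Token 3: backref(off=1, len=2) (overlapping!). Copied 'LL' from pos 1. Output: "CLLL"
Token 4: backref(off=1, len=1). Copied 'L' from pos 3. Output: "CLLLL"
Token 5: backref(off=4, len=3). Copied 'LLL' from pos 1. Output: "CLLLLLLL"
Token 6: literal('J'). Output: "CLLLLLLLJ"
Token 7: backref(off=7, len=2). Buffer before: "CLLLLLLLJ" (len 9)
  byte 1: read out[2]='L', append. Buffer now: "CLLLLLLLJL"
  byte 2: read out[3]='L', append. Buffer now: "CLLLLLLLJLL"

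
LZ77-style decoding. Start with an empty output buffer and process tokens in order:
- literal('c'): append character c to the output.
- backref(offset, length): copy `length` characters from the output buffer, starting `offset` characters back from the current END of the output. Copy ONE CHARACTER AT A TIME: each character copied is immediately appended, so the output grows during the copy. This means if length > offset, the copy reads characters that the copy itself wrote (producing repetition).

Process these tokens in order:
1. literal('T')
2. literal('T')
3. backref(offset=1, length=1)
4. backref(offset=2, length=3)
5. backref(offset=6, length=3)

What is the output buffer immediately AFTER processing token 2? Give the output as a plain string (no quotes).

Answer: TT

Derivation:
Token 1: literal('T'). Output: "T"
Token 2: literal('T'). Output: "TT"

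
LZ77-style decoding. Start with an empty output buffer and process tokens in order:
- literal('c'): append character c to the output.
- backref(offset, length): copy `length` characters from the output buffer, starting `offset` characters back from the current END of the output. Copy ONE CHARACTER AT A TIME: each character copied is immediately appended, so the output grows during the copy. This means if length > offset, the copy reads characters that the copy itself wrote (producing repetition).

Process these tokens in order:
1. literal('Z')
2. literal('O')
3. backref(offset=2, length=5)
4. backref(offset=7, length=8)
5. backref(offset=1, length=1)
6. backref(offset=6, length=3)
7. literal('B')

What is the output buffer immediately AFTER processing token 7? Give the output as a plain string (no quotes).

Answer: ZOZOZOZZOZOZOZZZOZOB

Derivation:
Token 1: literal('Z'). Output: "Z"
Token 2: literal('O'). Output: "ZO"
Token 3: backref(off=2, len=5) (overlapping!). Copied 'ZOZOZ' from pos 0. Output: "ZOZOZOZ"
Token 4: backref(off=7, len=8) (overlapping!). Copied 'ZOZOZOZZ' from pos 0. Output: "ZOZOZOZZOZOZOZZ"
Token 5: backref(off=1, len=1). Copied 'Z' from pos 14. Output: "ZOZOZOZZOZOZOZZZ"
Token 6: backref(off=6, len=3). Copied 'OZO' from pos 10. Output: "ZOZOZOZZOZOZOZZZOZO"
Token 7: literal('B'). Output: "ZOZOZOZZOZOZOZZZOZOB"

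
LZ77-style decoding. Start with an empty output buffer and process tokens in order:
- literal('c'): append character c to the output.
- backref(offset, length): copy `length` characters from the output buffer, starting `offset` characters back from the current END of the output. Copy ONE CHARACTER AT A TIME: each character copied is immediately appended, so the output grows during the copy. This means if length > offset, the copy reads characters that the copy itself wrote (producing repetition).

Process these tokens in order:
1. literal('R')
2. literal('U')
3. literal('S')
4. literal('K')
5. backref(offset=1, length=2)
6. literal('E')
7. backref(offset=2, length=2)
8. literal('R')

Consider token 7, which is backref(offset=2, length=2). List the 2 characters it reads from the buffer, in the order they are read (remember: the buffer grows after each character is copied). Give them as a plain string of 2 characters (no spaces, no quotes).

Token 1: literal('R'). Output: "R"
Token 2: literal('U'). Output: "RU"
Token 3: literal('S'). Output: "RUS"
Token 4: literal('K'). Output: "RUSK"
Token 5: backref(off=1, len=2) (overlapping!). Copied 'KK' from pos 3. Output: "RUSKKK"
Token 6: literal('E'). Output: "RUSKKKE"
Token 7: backref(off=2, len=2). Buffer before: "RUSKKKE" (len 7)
  byte 1: read out[5]='K', append. Buffer now: "RUSKKKEK"
  byte 2: read out[6]='E', append. Buffer now: "RUSKKKEKE"

Answer: KE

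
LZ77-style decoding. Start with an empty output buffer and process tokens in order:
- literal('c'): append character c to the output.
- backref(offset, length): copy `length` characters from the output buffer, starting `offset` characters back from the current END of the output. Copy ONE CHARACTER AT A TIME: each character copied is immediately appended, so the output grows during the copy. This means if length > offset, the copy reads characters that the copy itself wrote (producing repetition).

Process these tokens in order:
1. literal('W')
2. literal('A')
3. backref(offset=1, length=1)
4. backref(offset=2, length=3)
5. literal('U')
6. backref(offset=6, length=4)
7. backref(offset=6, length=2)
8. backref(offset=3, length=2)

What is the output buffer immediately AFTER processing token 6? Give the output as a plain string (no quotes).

Answer: WAAAAAUAAAA

Derivation:
Token 1: literal('W'). Output: "W"
Token 2: literal('A'). Output: "WA"
Token 3: backref(off=1, len=1). Copied 'A' from pos 1. Output: "WAA"
Token 4: backref(off=2, len=3) (overlapping!). Copied 'AAA' from pos 1. Output: "WAAAAA"
Token 5: literal('U'). Output: "WAAAAAU"
Token 6: backref(off=6, len=4). Copied 'AAAA' from pos 1. Output: "WAAAAAUAAAA"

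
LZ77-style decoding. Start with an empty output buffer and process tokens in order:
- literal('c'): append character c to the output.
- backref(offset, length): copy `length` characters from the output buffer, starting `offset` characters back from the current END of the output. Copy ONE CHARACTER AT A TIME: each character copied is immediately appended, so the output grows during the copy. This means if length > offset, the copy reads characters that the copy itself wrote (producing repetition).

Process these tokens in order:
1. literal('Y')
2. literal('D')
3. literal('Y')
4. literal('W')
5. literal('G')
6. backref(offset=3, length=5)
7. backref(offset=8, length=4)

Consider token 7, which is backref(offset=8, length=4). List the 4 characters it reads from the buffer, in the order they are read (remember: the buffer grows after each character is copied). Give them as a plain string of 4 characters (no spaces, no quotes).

Token 1: literal('Y'). Output: "Y"
Token 2: literal('D'). Output: "YD"
Token 3: literal('Y'). Output: "YDY"
Token 4: literal('W'). Output: "YDYW"
Token 5: literal('G'). Output: "YDYWG"
Token 6: backref(off=3, len=5) (overlapping!). Copied 'YWGYW' from pos 2. Output: "YDYWGYWGYW"
Token 7: backref(off=8, len=4). Buffer before: "YDYWGYWGYW" (len 10)
  byte 1: read out[2]='Y', append. Buffer now: "YDYWGYWGYWY"
  byte 2: read out[3]='W', append. Buffer now: "YDYWGYWGYWYW"
  byte 3: read out[4]='G', append. Buffer now: "YDYWGYWGYWYWG"
  byte 4: read out[5]='Y', append. Buffer now: "YDYWGYWGYWYWGY"

Answer: YWGY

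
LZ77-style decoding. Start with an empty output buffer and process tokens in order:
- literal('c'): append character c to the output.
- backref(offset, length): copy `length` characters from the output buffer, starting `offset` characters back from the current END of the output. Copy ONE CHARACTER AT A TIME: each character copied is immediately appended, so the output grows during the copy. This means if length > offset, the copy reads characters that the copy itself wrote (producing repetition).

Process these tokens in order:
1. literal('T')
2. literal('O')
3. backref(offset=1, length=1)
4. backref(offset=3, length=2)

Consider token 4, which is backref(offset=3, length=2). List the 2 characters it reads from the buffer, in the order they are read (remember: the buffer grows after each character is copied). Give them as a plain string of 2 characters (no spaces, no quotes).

Answer: TO

Derivation:
Token 1: literal('T'). Output: "T"
Token 2: literal('O'). Output: "TO"
Token 3: backref(off=1, len=1). Copied 'O' from pos 1. Output: "TOO"
Token 4: backref(off=3, len=2). Buffer before: "TOO" (len 3)
  byte 1: read out[0]='T', append. Buffer now: "TOOT"
  byte 2: read out[1]='O', append. Buffer now: "TOOTO"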